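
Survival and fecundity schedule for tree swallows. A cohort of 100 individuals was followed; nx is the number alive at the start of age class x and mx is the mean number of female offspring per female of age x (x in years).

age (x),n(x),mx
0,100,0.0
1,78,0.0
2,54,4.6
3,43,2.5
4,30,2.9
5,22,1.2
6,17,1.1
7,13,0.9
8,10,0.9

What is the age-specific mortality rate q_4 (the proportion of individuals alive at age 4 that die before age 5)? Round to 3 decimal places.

lx = nx/n0 = nx/100: 1, 0.78, 0.54, 0.43, 0.3, 0.22, 0.17, 0.13, 0.1
q_4 = (l_4 − l_5) / l_4 = (0.3 − 0.22) / 0.3
     = 0.08 / 0.3 = 0.266667… → 0.267

0.267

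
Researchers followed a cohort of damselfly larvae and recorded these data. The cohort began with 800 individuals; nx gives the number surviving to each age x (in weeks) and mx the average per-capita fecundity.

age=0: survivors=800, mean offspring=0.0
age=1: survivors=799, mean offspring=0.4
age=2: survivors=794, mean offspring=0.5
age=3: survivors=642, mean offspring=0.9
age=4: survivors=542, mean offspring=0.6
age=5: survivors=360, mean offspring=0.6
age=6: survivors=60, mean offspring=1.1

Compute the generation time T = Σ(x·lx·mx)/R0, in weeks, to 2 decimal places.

2.96

lx = nx/n0 = nx/800: 1, 0.99875, 0.9925, 0.8025, 0.6775, 0.45, 0.075
lx·mx: 0, 0.3995, 0.49625, 0.72225, 0.4065, 0.27, 0.0825 → R0 = 2.377
x·lx·mx: 0, 0.3995, 0.9925, 2.16675, 1.626, 1.35, 0.495 → Σ = 7.02975
T = 7.02975 / 2.377 = 2.957404… → 2.96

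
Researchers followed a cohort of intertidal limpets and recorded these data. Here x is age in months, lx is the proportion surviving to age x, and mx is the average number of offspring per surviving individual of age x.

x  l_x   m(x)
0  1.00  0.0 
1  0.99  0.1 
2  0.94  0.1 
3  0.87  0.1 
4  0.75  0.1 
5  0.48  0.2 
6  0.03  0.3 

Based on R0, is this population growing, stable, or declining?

R0 = Σ lx·mx = 0 + 0.099 + 0.094 + 0.087 + 0.075 + 0.096 + 0.009 = 0.46
R0 < 1, so the population is declining.

declining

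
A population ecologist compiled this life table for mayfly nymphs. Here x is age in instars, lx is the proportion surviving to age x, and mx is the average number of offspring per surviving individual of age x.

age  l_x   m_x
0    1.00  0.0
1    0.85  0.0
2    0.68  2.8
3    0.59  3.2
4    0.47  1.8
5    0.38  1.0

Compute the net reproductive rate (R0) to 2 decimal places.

lx·mx by age: 0, 0, 1.904, 1.888, 0.846, 0.38
R0 = Σ lx·mx = 5.018 → 5.02

5.02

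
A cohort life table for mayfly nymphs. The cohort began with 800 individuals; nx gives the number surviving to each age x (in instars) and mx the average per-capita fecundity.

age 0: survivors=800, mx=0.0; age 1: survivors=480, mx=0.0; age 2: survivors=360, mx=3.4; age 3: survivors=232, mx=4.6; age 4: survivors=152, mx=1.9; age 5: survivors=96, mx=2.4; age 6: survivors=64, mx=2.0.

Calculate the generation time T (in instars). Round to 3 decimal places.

2.969

lx = nx/n0 = nx/800: 1, 0.6, 0.45, 0.29, 0.19, 0.12, 0.08
lx·mx: 0, 0, 1.53, 1.334, 0.361, 0.288, 0.16 → R0 = 3.673
x·lx·mx: 0, 0, 3.06, 4.002, 1.444, 1.44, 0.96 → Σ = 10.906
T = 10.906 / 3.673 = 2.969235… → 2.969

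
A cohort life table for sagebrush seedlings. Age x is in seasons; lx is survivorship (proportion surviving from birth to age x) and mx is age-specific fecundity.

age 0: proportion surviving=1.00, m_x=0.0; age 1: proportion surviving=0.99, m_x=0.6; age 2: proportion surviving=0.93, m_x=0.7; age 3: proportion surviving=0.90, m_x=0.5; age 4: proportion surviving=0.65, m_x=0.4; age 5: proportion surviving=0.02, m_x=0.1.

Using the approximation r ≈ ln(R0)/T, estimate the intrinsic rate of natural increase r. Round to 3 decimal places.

0.306

R0 = Σ lx·mx = 0 + 0.594 + 0.651 + 0.45 + 0.26 + 0.002 = 1.957
Σ x·lx·mx = 4.296; T = 4.296/1.957 = 2.1952…
r ≈ ln(R0)/T = ln(1.957)/2.1952… = 0.30586… → 0.306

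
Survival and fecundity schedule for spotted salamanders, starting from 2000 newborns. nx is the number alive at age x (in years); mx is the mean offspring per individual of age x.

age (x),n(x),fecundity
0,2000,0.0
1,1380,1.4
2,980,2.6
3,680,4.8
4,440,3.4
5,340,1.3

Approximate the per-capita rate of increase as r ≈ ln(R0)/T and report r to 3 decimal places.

lx = nx/n0 = nx/2000: 1, 0.69, 0.49, 0.34, 0.22, 0.17
R0 = Σ lx·mx = 0 + 0.966 + 1.274 + 1.632 + 0.748 + 0.221 = 4.841
Σ x·lx·mx = 12.507; T = 12.507/4.841 = 2.58356…
r ≈ ln(R0)/T = ln(4.841)/2.58356… = 0.61045… → 0.610

0.610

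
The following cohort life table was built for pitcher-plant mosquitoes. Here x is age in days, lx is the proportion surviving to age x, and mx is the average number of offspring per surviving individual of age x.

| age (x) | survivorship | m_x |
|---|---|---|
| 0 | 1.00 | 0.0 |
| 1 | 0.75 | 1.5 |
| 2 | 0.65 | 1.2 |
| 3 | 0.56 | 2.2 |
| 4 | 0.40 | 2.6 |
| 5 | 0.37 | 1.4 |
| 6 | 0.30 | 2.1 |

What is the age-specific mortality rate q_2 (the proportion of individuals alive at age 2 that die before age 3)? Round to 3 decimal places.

0.138

q_2 = (l_2 − l_3) / l_2 = (0.65 − 0.56) / 0.65
     = 0.09 / 0.65 = 0.138462… → 0.138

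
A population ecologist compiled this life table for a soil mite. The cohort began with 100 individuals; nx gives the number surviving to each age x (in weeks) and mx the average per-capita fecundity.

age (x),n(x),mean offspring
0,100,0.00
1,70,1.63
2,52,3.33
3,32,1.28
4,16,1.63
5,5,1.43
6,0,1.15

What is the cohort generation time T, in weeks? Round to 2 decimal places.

lx = nx/n0 = nx/100: 1, 0.7, 0.52, 0.32, 0.16, 0.05, 0
lx·mx: 0, 1.141, 1.7316, 0.4096, 0.2608, 0.0715, 0 → R0 = 3.6145
x·lx·mx: 0, 1.141, 3.4632, 1.2288, 1.0432, 0.3575, 0 → Σ = 7.2337
T = 7.2337 / 3.6145 = 2.0013… → 2.00

2.00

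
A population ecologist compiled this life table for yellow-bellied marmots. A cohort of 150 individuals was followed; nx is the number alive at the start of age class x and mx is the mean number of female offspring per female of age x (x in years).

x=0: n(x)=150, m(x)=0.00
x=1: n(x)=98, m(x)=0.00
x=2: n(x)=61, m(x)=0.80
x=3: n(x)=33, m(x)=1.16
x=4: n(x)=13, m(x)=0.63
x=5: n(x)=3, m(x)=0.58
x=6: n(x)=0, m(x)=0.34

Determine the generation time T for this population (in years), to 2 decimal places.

2.62

lx = nx/n0 = nx/150: 1, 0.65333…, 0.40667…, 0.22, 0.08667…, 0.02, 0
lx·mx: 0, 0, 0.325333…, 0.2552, 0.0546…, 0.0116, 0 → R0 = 0.646733…
x·lx·mx: 0, 0, 0.650667…, 0.7656, 0.2184…, 0.058, 0 → Σ = 1.692667…
T = 1.692667… / 0.646733… = 2.617256… → 2.62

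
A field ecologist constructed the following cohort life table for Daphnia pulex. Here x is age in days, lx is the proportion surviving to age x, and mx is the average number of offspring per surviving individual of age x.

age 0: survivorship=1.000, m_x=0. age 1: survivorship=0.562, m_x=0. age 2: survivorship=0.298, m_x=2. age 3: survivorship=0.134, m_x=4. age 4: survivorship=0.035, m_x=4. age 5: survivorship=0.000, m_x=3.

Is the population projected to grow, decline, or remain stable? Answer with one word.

R0 = Σ lx·mx = 0 + 0 + 0.596 + 0.536 + 0.14 + 0 = 1.272
R0 > 1, so the population is growing.

growing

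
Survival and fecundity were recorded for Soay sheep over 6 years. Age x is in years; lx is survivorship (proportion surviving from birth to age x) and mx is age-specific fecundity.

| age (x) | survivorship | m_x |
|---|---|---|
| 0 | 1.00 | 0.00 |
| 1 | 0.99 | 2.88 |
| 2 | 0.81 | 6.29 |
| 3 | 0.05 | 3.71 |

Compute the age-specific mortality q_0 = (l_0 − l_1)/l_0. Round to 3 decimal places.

0.010

q_0 = (l_0 − l_1) / l_0 = (1 − 0.99) / 1
     = 0.01 / 1 = 0.01 → 0.010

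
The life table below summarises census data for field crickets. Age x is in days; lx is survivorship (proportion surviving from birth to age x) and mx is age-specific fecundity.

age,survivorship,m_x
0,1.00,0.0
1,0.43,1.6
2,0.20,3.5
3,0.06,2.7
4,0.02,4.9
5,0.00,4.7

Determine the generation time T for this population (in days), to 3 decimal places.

1.800

lx·mx: 0, 0.688, 0.7, 0.162, 0.098, 0 → R0 = 1.648
x·lx·mx: 0, 0.688, 1.4, 0.486, 0.392, 0 → Σ = 2.966
T = 2.966 / 1.648 = 1.799757… → 1.800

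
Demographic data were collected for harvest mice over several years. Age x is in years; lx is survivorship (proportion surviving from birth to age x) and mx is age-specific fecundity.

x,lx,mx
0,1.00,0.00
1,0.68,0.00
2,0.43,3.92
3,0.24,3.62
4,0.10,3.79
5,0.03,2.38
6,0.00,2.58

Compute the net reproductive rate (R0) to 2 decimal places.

lx·mx by age: 0, 0, 1.6856, 0.8688, 0.379, 0.0714, 0
R0 = Σ lx·mx = 3.0048 → 3.00

3.00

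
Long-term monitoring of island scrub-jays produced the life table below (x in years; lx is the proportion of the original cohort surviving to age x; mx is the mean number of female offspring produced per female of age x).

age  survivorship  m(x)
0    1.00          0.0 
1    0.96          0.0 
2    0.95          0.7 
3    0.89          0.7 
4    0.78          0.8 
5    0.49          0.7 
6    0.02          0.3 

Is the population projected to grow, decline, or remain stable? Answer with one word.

growing

R0 = Σ lx·mx = 0 + 0 + 0.665 + 0.623 + 0.624 + 0.343 + 0.006 = 2.261
R0 > 1, so the population is growing.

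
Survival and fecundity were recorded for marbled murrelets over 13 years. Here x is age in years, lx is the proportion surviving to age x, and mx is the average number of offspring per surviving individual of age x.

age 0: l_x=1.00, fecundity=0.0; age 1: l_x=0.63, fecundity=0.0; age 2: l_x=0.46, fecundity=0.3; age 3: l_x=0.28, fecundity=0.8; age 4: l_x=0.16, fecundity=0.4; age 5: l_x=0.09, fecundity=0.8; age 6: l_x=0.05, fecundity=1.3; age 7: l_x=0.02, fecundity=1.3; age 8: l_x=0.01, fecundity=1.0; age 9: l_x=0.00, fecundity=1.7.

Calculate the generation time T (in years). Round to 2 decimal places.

3.70

lx·mx: 0, 0, 0.138, 0.224, 0.064, 0.072, 0.065, 0.026, 0.01, 0 → R0 = 0.599
x·lx·mx: 0, 0, 0.276, 0.672, 0.256, 0.36, 0.39, 0.182, 0.08, 0 → Σ = 2.216
T = 2.216 / 0.599 = 3.699499… → 3.70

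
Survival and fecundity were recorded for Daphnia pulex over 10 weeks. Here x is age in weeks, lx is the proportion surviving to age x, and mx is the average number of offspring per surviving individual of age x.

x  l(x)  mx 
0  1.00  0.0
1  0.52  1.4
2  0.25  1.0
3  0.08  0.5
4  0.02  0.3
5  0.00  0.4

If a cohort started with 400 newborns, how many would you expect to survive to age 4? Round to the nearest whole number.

Expected survivors = N0 · l_4 = 400 × 0.02 = 8 → 8

8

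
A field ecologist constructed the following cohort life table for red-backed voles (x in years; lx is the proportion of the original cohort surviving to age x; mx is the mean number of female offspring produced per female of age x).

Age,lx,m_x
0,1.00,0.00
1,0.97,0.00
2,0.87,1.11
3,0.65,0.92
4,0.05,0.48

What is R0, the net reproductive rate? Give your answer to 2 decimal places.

1.59

lx·mx by age: 0, 0, 0.9657, 0.598, 0.024
R0 = Σ lx·mx = 1.5877 → 1.59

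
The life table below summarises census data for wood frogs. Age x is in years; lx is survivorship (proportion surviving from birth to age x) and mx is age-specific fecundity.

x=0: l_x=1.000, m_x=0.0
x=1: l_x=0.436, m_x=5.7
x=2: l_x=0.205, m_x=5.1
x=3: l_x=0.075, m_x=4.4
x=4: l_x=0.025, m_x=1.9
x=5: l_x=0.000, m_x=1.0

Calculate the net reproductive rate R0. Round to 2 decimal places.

lx·mx by age: 0, 2.4852, 1.0455, 0.33, 0.0475, 0
R0 = Σ lx·mx = 3.9082 → 3.91

3.91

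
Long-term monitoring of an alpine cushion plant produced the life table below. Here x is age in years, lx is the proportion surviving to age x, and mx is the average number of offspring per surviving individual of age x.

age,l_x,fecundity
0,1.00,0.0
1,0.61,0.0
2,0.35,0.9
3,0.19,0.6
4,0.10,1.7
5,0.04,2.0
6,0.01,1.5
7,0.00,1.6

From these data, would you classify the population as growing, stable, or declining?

declining

R0 = Σ lx·mx = 0 + 0 + 0.315 + 0.114 + 0.17 + 0.08 + 0.015 + 0 = 0.694
R0 < 1, so the population is declining.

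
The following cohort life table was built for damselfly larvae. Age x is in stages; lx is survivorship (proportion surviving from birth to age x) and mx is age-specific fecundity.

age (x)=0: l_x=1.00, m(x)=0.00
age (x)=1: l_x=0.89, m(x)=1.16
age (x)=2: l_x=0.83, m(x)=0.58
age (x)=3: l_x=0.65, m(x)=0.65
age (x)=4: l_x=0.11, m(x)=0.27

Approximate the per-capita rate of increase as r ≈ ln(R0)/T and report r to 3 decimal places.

0.393

R0 = Σ lx·mx = 0 + 1.0324 + 0.4814 + 0.4225 + 0.0297 = 1.966
Σ x·lx·mx = 3.3815; T = 3.3815/1.966 = 1.71999…
r ≈ ln(R0)/T = ln(1.966)/1.71999… = 0.39303… → 0.393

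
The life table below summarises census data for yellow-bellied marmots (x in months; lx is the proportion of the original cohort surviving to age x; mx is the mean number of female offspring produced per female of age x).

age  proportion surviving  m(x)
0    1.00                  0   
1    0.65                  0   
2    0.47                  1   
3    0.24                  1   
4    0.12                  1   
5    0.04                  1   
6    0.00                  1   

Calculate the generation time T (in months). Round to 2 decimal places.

2.69

lx·mx: 0, 0, 0.47, 0.24, 0.12, 0.04, 0 → R0 = 0.87
x·lx·mx: 0, 0, 0.94, 0.72, 0.48, 0.2, 0 → Σ = 2.34
T = 2.34 / 0.87 = 2.689655… → 2.69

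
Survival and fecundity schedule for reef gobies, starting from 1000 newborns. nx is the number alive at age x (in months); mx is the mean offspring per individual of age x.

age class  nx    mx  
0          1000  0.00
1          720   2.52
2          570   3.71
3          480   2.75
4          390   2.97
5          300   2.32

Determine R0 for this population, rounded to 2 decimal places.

lx = nx/n0 = nx/1000: 1, 0.72, 0.57, 0.48, 0.39, 0.3
lx·mx by age: 0, 1.8144, 2.1147, 1.32, 1.1583, 0.696
R0 = Σ lx·mx = 7.1034 → 7.10

7.10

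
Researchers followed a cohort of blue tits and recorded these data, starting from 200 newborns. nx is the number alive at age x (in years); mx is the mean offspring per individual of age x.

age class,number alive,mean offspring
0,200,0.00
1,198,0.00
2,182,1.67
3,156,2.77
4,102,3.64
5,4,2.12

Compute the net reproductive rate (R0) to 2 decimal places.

lx = nx/n0 = nx/200: 1, 0.99, 0.91, 0.78, 0.51, 0.02
lx·mx by age: 0, 0, 1.5197, 2.1606, 1.8564, 0.0424
R0 = Σ lx·mx = 5.5791 → 5.58

5.58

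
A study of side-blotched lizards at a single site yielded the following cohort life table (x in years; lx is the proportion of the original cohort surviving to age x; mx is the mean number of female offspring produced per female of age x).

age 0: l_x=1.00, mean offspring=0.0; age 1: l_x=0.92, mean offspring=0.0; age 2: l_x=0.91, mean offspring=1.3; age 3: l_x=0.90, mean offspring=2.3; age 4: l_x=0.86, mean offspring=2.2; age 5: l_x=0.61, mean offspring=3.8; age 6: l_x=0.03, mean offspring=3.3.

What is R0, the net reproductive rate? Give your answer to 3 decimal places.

7.562

lx·mx by age: 0, 0, 1.183, 2.07, 1.892, 2.318, 0.099
R0 = Σ lx·mx = 7.562 → 7.562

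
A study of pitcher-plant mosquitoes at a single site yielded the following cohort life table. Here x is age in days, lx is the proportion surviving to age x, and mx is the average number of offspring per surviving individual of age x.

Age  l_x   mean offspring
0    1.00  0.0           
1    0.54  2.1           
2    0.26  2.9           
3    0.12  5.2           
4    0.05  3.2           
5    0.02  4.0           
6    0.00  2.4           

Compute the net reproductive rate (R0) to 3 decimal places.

2.752

lx·mx by age: 0, 1.134, 0.754, 0.624, 0.16, 0.08, 0
R0 = Σ lx·mx = 2.752 → 2.752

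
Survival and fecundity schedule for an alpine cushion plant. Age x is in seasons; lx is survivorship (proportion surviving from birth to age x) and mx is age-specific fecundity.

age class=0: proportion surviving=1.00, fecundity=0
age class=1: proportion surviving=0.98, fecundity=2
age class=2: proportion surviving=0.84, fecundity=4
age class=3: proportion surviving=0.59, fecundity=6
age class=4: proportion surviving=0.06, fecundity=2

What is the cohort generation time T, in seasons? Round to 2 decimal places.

lx·mx: 0, 1.96, 3.36, 3.54, 0.12 → R0 = 8.98
x·lx·mx: 0, 1.96, 6.72, 10.62, 0.48 → Σ = 19.78
T = 19.78 / 8.98 = 2.202673… → 2.20

2.20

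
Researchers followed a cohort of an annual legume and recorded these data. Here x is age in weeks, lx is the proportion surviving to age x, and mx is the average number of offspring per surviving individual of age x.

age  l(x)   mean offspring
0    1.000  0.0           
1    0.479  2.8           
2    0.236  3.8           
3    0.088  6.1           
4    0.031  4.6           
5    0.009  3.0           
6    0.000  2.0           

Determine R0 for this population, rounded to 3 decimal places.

2.944

lx·mx by age: 0, 1.3412, 0.8968, 0.5368, 0.1426, 0.027, 0
R0 = Σ lx·mx = 2.9444 → 2.944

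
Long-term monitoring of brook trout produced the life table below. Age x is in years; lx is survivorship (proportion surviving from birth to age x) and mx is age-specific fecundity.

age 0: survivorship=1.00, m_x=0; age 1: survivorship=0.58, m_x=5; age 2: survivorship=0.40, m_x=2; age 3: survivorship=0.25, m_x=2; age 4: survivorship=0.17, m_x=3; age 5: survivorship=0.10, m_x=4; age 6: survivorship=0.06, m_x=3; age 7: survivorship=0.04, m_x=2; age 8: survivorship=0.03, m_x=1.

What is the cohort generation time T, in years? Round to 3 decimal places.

lx·mx: 0, 2.9, 0.8, 0.5, 0.51, 0.4, 0.18, 0.08, 0.03 → R0 = 5.4
x·lx·mx: 0, 2.9, 1.6, 1.5, 2.04, 2, 1.08, 0.56, 0.24 → Σ = 11.92
T = 11.92 / 5.4 = 2.207407… → 2.207

2.207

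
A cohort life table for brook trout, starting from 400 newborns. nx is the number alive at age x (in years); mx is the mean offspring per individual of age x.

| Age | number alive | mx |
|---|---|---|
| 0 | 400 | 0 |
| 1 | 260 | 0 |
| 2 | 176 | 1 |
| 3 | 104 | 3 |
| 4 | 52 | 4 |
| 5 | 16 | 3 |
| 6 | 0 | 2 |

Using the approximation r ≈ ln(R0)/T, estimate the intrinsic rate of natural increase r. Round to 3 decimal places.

lx = nx/n0 = nx/400: 1, 0.65, 0.44, 0.26, 0.13, 0.04, 0
R0 = Σ lx·mx = 0 + 0 + 0.44 + 0.78 + 0.52 + 0.12 + 0 = 1.86
Σ x·lx·mx = 5.9; T = 5.9/1.86 = 3.17204…
r ≈ ln(R0)/T = ln(1.86)/3.17204… = 0.19564… → 0.196

0.196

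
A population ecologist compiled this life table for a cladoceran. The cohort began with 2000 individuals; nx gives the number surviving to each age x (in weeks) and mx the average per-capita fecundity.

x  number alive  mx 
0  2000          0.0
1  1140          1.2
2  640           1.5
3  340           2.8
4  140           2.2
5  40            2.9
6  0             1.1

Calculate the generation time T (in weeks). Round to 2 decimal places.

lx = nx/n0 = nx/2000: 1, 0.57, 0.32, 0.17, 0.07, 0.02, 0
lx·mx: 0, 0.684, 0.48, 0.476, 0.154, 0.058, 0 → R0 = 1.852
x·lx·mx: 0, 0.684, 0.96, 1.428, 0.616, 0.29, 0 → Σ = 3.978
T = 3.978 / 1.852 = 2.147948… → 2.15

2.15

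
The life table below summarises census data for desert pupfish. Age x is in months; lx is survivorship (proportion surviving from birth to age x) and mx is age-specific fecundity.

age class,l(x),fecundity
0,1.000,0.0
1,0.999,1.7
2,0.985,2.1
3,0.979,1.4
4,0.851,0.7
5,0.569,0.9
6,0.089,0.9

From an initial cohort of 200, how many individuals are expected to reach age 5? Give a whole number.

Expected survivors = N0 · l_5 = 200 × 0.569 = 113.8 → 114

114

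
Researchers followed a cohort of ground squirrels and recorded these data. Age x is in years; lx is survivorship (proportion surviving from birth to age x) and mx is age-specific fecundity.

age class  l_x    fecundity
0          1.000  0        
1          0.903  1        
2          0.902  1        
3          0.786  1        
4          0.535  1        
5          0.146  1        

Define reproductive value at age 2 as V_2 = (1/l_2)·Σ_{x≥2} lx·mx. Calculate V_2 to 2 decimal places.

lx·mx for x ≥ 2: 0.902, 0.786, 0.535, 0.146 → sum = 2.369
V_2 = 2.369 / l_2 = 2.369 / 0.902 = 2.626386… → 2.63

2.63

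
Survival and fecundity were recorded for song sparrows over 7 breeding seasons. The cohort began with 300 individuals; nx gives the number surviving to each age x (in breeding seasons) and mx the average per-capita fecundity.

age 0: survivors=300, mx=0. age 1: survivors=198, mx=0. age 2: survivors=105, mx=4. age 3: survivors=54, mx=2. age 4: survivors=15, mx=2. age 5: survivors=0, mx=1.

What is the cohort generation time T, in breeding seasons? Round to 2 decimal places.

lx = nx/n0 = nx/300: 1, 0.66, 0.35, 0.18, 0.05, 0
lx·mx: 0, 0, 1.4, 0.36, 0.1, 0 → R0 = 1.86
x·lx·mx: 0, 0, 2.8, 1.08, 0.4, 0 → Σ = 4.28
T = 4.28 / 1.86 = 2.301075… → 2.30

2.30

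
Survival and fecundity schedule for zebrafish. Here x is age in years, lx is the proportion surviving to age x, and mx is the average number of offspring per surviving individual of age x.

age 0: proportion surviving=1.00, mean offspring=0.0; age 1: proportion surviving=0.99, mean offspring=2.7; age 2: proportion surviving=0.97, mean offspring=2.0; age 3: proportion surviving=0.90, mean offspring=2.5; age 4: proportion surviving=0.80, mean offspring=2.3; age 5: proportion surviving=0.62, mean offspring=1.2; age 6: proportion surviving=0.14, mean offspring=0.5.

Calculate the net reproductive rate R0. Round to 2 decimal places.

9.52

lx·mx by age: 0, 2.673, 1.94, 2.25, 1.84, 0.744, 0.07
R0 = Σ lx·mx = 9.517 → 9.52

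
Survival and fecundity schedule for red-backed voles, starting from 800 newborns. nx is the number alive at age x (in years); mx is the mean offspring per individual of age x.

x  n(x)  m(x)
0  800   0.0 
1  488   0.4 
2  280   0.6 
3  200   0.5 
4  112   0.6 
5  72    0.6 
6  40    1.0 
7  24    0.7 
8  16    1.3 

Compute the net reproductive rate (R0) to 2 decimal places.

lx = nx/n0 = nx/800: 1, 0.61, 0.35, 0.25, 0.14, 0.09, 0.05, 0.03, 0.02
lx·mx by age: 0, 0.244, 0.21, 0.125, 0.084, 0.054, 0.05, 0.021, 0.026
R0 = Σ lx·mx = 0.814 → 0.81

0.81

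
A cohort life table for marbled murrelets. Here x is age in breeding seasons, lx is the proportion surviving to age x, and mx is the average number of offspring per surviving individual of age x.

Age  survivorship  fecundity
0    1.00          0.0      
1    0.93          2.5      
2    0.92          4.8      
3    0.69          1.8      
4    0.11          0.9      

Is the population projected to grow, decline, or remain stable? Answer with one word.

growing

R0 = Σ lx·mx = 0 + 2.325 + 4.416 + 1.242 + 0.099 = 8.082
R0 > 1, so the population is growing.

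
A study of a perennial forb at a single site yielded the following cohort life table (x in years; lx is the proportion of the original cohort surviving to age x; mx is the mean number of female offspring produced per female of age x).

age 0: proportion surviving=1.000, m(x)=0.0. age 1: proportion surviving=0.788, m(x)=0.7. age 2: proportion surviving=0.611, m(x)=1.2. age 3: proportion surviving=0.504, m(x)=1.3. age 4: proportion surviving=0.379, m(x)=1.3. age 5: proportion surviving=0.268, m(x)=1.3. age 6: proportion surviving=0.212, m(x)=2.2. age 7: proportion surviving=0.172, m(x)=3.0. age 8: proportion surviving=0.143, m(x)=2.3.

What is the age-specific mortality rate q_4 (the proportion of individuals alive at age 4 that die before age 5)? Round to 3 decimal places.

q_4 = (l_4 − l_5) / l_4 = (0.379 − 0.268) / 0.379
     = 0.111 / 0.379 = 0.292876… → 0.293

0.293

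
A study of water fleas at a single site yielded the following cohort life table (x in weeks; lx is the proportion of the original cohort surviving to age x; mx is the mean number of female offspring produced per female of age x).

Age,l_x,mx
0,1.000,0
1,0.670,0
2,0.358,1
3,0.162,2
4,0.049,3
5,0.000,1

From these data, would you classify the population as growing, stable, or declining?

R0 = Σ lx·mx = 0 + 0 + 0.358 + 0.324 + 0.147 + 0 = 0.829
R0 < 1, so the population is declining.

declining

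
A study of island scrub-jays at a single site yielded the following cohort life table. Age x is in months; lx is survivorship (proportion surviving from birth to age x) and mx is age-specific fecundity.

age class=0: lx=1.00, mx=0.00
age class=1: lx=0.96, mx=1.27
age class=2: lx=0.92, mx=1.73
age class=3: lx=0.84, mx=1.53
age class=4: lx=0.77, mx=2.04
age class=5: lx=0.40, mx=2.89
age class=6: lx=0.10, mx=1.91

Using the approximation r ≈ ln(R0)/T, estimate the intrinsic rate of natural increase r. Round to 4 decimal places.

0.6364

R0 = Σ lx·mx = 0 + 1.2192 + 1.5916 + 1.2852 + 1.5708 + 1.156 + 0.191 = 7.0138
Σ x·lx·mx = 21.4672; T = 21.4672/7.0138 = 3.06071…
r ≈ ln(R0)/T = ln(7.0138)/3.06071… = 0.636415… → 0.6364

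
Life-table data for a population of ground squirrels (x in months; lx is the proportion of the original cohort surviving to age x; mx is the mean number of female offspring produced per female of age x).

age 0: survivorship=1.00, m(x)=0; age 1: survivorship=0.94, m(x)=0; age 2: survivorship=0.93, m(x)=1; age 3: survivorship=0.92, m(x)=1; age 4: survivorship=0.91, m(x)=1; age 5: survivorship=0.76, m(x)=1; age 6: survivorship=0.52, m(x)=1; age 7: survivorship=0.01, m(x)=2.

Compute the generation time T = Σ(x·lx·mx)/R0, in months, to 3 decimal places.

lx·mx: 0, 0, 0.93, 0.92, 0.91, 0.76, 0.52, 0.02 → R0 = 4.06
x·lx·mx: 0, 0, 1.86, 2.76, 3.64, 3.8, 3.12, 0.14 → Σ = 15.32
T = 15.32 / 4.06 = 3.773399… → 3.773

3.773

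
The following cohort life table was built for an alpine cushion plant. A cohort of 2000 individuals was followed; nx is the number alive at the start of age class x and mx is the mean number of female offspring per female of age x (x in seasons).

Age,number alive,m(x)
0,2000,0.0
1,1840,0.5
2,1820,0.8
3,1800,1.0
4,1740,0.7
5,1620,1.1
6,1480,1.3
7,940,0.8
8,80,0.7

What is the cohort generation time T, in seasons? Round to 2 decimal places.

lx = nx/n0 = nx/2000: 1, 0.92, 0.91, 0.9, 0.87, 0.81, 0.74, 0.47, 0.04
lx·mx: 0, 0.46, 0.728, 0.9, 0.609, 0.891, 0.962, 0.376, 0.028 → R0 = 4.954
x·lx·mx: 0, 0.46, 1.456, 2.7, 2.436, 4.455, 5.772, 2.632, 0.224 → Σ = 20.135
T = 20.135 / 4.954 = 4.064392… → 4.06

4.06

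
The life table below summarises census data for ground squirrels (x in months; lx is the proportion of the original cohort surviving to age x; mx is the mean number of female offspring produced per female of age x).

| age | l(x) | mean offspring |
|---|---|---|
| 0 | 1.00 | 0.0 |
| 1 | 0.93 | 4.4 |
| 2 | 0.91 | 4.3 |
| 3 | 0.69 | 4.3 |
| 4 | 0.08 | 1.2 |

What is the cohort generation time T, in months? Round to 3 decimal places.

1.916

lx·mx: 0, 4.092, 3.913, 2.967, 0.096 → R0 = 11.068
x·lx·mx: 0, 4.092, 7.826, 8.901, 0.384 → Σ = 21.203
T = 21.203 / 11.068 = 1.915703… → 1.916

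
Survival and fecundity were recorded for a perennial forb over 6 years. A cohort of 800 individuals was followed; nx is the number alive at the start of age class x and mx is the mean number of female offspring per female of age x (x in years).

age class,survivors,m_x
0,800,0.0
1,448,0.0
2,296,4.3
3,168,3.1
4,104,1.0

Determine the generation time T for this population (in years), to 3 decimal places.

2.384

lx = nx/n0 = nx/800: 1, 0.56, 0.37, 0.21, 0.13
lx·mx: 0, 0, 1.591, 0.651, 0.13 → R0 = 2.372
x·lx·mx: 0, 0, 3.182, 1.953, 0.52 → Σ = 5.655
T = 5.655 / 2.372 = 2.384064… → 2.384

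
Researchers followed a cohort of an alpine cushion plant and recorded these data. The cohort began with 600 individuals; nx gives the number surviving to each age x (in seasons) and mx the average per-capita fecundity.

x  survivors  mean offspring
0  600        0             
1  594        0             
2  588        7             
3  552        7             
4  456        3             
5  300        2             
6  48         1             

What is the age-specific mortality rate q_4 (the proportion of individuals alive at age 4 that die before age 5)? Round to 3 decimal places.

0.342

lx = nx/n0 = nx/600: 1, 0.99, 0.98, 0.92, 0.76, 0.5, 0.08
q_4 = (l_4 − l_5) / l_4 = (0.76 − 0.5) / 0.76
     = 0.26 / 0.76 = 0.342105… → 0.342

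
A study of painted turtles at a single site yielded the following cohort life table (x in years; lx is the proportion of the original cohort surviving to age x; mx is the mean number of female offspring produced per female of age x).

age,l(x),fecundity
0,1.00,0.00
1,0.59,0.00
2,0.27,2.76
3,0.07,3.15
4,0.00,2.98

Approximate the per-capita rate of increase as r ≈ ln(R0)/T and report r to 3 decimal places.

R0 = Σ lx·mx = 0 + 0 + 0.7452 + 0.2205 + 0 = 0.9657
Σ x·lx·mx = 2.1519; T = 2.1519/0.9657 = 2.22833…
r ≈ ln(R0)/T = ln(0.9657)/2.22833… = -0.01566… → -0.016

-0.016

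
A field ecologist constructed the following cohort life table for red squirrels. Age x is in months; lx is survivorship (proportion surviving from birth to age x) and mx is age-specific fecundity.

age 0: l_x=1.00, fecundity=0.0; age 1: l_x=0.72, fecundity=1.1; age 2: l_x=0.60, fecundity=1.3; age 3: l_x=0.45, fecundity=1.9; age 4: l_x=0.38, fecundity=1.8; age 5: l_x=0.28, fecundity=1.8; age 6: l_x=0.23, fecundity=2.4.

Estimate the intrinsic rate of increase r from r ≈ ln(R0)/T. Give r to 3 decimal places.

0.441

R0 = Σ lx·mx = 0 + 0.792 + 0.78 + 0.855 + 0.684 + 0.504 + 0.552 = 4.167
Σ x·lx·mx = 13.485; T = 13.485/4.167 = 3.23614…
r ≈ ln(R0)/T = ln(4.167)/3.23614… = 0.44102… → 0.441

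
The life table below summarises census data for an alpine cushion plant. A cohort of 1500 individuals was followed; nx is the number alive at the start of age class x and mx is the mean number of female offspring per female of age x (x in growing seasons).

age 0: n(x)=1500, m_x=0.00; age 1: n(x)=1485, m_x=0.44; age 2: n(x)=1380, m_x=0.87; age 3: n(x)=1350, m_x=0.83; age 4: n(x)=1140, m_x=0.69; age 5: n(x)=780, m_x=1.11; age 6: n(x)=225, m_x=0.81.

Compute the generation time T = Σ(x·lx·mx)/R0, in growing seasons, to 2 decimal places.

3.12

lx = nx/n0 = nx/1500: 1, 0.99, 0.92, 0.9, 0.76, 0.52, 0.15
lx·mx: 0, 0.4356, 0.8004, 0.747, 0.5244, 0.5772, 0.1215 → R0 = 3.2061
x·lx·mx: 0, 0.4356, 1.6008, 2.241, 2.0976, 2.886, 0.729 → Σ = 9.99
T = 9.99 / 3.2061 = 3.115935… → 3.12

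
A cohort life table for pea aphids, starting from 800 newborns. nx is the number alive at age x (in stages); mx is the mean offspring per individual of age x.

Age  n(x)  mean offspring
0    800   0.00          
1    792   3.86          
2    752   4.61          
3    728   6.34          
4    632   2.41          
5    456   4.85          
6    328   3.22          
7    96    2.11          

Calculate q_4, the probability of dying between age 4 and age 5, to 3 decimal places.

0.278

lx = nx/n0 = nx/800: 1, 0.99, 0.94, 0.91, 0.79, 0.57, 0.41, 0.12
q_4 = (l_4 − l_5) / l_4 = (0.79 − 0.57) / 0.79
     = 0.22 / 0.79 = 0.278481… → 0.278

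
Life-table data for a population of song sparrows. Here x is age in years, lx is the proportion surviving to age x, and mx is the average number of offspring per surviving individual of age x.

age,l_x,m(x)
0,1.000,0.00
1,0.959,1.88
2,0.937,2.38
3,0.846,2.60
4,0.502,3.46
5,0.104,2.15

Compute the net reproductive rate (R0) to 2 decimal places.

8.19

lx·mx by age: 0, 1.80292, 2.23006, 2.1996, 1.73692, 0.2236
R0 = Σ lx·mx = 8.1931 → 8.19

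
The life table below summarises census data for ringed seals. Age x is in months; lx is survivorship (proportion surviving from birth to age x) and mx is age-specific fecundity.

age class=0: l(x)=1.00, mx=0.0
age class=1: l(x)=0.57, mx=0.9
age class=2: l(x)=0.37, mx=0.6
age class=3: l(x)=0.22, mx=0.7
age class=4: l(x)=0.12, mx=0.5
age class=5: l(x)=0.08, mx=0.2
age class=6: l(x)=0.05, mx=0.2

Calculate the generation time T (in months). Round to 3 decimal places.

1.845

lx·mx: 0, 0.513, 0.222, 0.154, 0.06, 0.016, 0.01 → R0 = 0.975
x·lx·mx: 0, 0.513, 0.444, 0.462, 0.24, 0.08, 0.06 → Σ = 1.799
T = 1.799 / 0.975 = 1.845128… → 1.845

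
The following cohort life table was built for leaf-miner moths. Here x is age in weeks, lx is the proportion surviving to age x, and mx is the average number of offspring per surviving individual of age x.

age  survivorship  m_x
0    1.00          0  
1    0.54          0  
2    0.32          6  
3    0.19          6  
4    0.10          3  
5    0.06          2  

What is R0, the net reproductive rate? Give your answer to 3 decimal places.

3.480

lx·mx by age: 0, 0, 1.92, 1.14, 0.3, 0.12
R0 = Σ lx·mx = 3.48 → 3.480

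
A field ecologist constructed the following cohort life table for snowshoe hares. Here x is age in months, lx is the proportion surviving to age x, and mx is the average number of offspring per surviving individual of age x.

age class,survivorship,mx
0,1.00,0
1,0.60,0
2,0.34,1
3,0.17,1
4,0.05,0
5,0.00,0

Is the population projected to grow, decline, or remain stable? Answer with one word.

R0 = Σ lx·mx = 0 + 0 + 0.34 + 0.17 + 0 + 0 = 0.51
R0 < 1, so the population is declining.

declining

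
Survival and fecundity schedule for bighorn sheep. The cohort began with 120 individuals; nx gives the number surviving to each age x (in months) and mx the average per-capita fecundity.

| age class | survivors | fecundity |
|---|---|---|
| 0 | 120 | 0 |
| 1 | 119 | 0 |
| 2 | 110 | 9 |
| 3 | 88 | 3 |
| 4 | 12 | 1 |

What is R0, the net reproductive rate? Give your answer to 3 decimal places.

10.550

lx = nx/n0 = nx/120: 1, 0.99167…, 0.91667…, 0.73333…, 0.1
lx·mx by age: 0, 0, 8.25…, 2.2…, 0.1
R0 = Σ lx·mx = 10.55… → 10.550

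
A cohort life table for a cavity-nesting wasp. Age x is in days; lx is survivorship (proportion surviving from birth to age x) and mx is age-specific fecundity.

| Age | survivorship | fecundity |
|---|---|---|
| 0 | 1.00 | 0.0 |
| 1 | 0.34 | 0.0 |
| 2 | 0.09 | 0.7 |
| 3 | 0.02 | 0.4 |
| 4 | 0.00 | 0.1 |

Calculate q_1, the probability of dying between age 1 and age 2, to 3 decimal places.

q_1 = (l_1 − l_2) / l_1 = (0.34 − 0.09) / 0.34
     = 0.25 / 0.34 = 0.735294… → 0.735

0.735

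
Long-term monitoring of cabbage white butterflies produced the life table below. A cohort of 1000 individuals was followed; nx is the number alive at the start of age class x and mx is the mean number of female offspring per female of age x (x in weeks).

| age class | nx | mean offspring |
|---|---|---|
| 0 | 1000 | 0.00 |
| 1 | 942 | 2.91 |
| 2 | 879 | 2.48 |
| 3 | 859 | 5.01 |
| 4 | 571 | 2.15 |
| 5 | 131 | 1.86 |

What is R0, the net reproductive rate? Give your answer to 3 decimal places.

lx = nx/n0 = nx/1000: 1, 0.942, 0.879, 0.859, 0.571, 0.131
lx·mx by age: 0, 2.74122, 2.17992, 4.30359, 1.22765, 0.24366
R0 = Σ lx·mx = 10.69604 → 10.696

10.696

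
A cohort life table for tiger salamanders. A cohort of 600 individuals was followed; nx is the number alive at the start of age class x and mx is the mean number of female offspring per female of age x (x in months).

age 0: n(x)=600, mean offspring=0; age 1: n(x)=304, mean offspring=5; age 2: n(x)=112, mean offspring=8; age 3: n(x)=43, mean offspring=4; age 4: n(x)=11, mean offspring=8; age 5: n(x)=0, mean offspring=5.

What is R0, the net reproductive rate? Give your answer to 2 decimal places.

lx = nx/n0 = nx/600: 1, 0.50667…, 0.18667…, 0.07167…, 0.01833…, 0
lx·mx by age: 0, 2.533333…, 1.493333…, 0.286667…, 0.146667…, 0
R0 = Σ lx·mx = 4.46… → 4.46

4.46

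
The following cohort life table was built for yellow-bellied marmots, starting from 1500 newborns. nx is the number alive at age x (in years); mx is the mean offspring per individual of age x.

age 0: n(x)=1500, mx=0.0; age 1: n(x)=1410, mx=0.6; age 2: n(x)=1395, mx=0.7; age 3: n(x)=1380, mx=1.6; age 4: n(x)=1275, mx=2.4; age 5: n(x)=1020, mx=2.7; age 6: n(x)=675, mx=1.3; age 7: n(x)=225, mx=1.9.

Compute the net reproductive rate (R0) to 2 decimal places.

7.43

lx = nx/n0 = nx/1500: 1, 0.94, 0.93, 0.92, 0.85, 0.68, 0.45, 0.15
lx·mx by age: 0, 0.564, 0.651, 1.472, 2.04, 1.836, 0.585, 0.285
R0 = Σ lx·mx = 7.433 → 7.43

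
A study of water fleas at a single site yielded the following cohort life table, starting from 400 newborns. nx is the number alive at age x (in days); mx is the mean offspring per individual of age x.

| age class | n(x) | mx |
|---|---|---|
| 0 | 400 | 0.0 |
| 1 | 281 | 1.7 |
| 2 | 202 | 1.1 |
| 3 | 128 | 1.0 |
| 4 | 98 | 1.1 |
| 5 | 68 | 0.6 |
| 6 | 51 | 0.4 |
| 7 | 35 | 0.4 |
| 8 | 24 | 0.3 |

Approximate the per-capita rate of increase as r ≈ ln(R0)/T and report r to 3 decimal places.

0.429

lx = nx/n0 = nx/400: 1, 0.7025, 0.505, 0.32, 0.245, 0.17, 0.1275, 0.0875, 0.06
R0 = Σ lx·mx = 0 + 1.19425 + 0.5555 + 0.32 + 0.2695 + 0.102 + 0.051 + 0.035 + 0.018 = 2.54525
Σ x·lx·mx = 5.54825; T = 5.54825/2.54525 = 2.17984…
r ≈ ln(R0)/T = ln(2.54525)/2.17984… = 0.42858… → 0.429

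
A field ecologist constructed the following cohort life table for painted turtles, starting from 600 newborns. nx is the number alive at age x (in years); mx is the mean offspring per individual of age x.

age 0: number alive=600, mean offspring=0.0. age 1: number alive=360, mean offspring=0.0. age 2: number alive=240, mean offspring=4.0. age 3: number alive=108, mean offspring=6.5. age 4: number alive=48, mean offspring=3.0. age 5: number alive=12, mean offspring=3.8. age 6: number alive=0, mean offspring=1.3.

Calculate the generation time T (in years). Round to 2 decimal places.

lx = nx/n0 = nx/600: 1, 0.6, 0.4, 0.18, 0.08, 0.02, 0
lx·mx: 0, 0, 1.6, 1.17, 0.24, 0.076, 0 → R0 = 3.086
x·lx·mx: 0, 0, 3.2, 3.51, 0.96, 0.38, 0 → Σ = 8.05
T = 8.05 / 3.086 = 2.608555… → 2.61

2.61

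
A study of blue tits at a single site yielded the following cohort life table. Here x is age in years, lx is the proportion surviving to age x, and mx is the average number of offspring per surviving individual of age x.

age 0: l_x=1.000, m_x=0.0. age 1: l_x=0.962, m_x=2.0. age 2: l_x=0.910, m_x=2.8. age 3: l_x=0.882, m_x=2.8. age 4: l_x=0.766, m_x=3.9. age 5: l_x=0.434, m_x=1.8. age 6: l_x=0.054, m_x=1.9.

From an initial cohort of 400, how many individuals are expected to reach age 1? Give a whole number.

385

Expected survivors = N0 · l_1 = 400 × 0.962 = 384.8 → 385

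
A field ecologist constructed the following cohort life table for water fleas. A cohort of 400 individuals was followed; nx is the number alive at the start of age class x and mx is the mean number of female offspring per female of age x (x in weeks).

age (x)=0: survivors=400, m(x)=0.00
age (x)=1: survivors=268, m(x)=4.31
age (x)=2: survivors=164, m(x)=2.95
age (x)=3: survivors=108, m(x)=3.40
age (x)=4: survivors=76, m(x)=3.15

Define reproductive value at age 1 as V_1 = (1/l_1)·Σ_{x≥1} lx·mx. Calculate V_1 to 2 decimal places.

lx = nx/n0 = nx/400: 1, 0.67, 0.41, 0.27, 0.19
lx·mx for x ≥ 1: 2.8877, 1.2095, 0.918, 0.5985 → sum = 5.6137
V_1 = 5.6137 / l_1 = 5.6137 / 0.67 = 8.378657… → 8.38

8.38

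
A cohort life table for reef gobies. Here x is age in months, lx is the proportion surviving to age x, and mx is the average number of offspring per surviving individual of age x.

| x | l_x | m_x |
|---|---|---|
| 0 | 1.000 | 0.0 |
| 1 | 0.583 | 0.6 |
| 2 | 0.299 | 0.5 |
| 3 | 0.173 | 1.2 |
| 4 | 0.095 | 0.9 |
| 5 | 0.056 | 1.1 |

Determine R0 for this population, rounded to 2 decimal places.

lx·mx by age: 0, 0.3498, 0.1495, 0.2076, 0.0855, 0.0616
R0 = Σ lx·mx = 0.854 → 0.85

0.85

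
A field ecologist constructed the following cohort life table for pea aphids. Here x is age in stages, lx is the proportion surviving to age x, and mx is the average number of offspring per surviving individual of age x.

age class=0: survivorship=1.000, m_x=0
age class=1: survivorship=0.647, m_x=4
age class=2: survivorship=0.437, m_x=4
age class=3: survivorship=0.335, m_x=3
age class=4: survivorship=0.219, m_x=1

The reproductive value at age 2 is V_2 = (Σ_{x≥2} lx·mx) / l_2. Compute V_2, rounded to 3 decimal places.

6.801

lx·mx for x ≥ 2: 1.748, 1.005, 0.219 → sum = 2.972
V_2 = 2.972 / l_2 = 2.972 / 0.437 = 6.800915… → 6.801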